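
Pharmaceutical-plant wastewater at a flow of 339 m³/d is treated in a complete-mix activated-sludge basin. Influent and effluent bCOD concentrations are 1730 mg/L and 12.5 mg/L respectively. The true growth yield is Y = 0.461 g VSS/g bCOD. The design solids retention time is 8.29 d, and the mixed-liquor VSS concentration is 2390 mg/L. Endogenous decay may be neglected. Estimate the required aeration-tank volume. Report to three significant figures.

Biomass mass balance (decay neglected): V·X = Y·Q·(S₀ − S)·θ_c, so V = 0.461 × 339 × (1730 − 12.5) × 8.29 / 2390 = 931.0 m³.

V ≈ 931 m³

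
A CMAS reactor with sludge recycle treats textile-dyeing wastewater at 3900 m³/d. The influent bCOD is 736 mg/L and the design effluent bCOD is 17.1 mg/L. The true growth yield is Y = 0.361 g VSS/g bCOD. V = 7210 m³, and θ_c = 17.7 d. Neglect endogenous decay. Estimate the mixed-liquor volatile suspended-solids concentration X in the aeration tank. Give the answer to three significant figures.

From V·X = Y·Q·(S₀ − S)·θ_c (decay neglected): X = 0.361 × 3900 × (736 − 17.1) × 17.7 / 7210 = 2485 mg/L.

X ≈ 2480 mg/L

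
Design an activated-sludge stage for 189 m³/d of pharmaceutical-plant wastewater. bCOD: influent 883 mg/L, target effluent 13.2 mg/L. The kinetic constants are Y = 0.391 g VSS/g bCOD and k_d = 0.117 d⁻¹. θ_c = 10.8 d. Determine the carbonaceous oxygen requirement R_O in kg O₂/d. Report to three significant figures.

R_O ≈ 124 kg O₂/d

Correct the yield for decay: Y_obs = Y/(1 + k_d θ_c) = 0.391 / (1 + 0.117 × 10.8) = 0.391 / 2.264 = 0.1727.
Mass of bCOD removed per day: Q(S₀ − S) = 189 × 869.8 g/m³ = 164.4 kg/d.
Net sludge production P_X = 0.1727 × 164.4 = 28.40 kg VSS/d.
Carbonaceous O₂ demand = substrate oxidised − cell-mass equivalent = 164.4 − 1.42 × 28.40 = 124.1 kg O₂/d.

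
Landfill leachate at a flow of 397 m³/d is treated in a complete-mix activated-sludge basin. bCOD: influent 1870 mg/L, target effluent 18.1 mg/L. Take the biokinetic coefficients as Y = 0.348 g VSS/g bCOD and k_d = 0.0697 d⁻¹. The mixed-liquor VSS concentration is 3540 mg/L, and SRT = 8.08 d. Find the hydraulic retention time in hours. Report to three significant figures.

τ ≈ 22.6 h

From the SRT design equation V = Y Q (S₀−S) θ_c / [X (1 + k_d θ_c)] = 0.348 × 397 × (1870 − 18.1) × 8.08 / [3540 × (1 + 0.0697 × 8.08)] = 2.07×10^6 / 5534 = 373.6 m³.
τ = V/Q = 373.6/397 = 0.9410 d, or 22.58 h.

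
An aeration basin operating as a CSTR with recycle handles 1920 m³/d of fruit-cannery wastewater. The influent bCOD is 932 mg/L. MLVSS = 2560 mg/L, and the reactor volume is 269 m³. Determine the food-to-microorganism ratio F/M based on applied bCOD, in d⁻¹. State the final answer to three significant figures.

F/M = Q·S₀ / (V·X) = 1920 × 932 / (269.0 × 2560) = 2.599 g bCOD·(g VSS·d)⁻¹.

F/M ≈ 2.60 d⁻¹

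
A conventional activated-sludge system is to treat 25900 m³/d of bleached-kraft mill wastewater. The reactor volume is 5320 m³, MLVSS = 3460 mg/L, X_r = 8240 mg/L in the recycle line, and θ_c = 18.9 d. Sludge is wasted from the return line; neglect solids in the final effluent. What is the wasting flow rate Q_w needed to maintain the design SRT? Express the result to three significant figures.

Q_w ≈ 118 m³/d

Wasting from the return line (neglecting effluent solids): Q_w = V·X / (θ_c·X_r) = 5320 × 3460 / (18.9 × 8240) = 118.2 m³/d.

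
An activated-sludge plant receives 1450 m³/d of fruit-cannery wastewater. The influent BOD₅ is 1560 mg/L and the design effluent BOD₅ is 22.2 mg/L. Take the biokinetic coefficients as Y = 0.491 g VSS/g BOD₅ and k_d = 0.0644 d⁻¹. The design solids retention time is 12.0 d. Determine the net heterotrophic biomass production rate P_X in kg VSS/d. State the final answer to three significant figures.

Correct the yield for decay: Y_obs = Y/(1 + k_d θ_c) = 0.491 / (1 + 0.0644 × 12.0) = 0.491 / 1.773 = 0.2770.
Substrate removed = Q·(S₀ − S) = 1450 m³/d × (1560 − 22.2) g/m³ = 2.23×10^6 g/d = 2230 kg/d.
So the net sludge growth is P_X = 0.2770 × 2230 = 617.6 kg VSS/d.

P_X ≈ 618 kg VSS/d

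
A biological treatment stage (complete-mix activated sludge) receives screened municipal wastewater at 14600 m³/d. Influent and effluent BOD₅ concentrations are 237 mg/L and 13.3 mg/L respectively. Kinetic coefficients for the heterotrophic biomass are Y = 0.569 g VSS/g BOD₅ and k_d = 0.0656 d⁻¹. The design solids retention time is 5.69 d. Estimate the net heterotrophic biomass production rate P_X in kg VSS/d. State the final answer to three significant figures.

Y_obs = Y / (1 + k_d θ_c) = 0.569 / (1 + 0.0656 × 5.69) = 0.569 / 1.373 = 0.4143.
Q·(S₀ − S) = 14600 × (237 − 13.3) × 10⁻³ = 3266 kg/d removed.
Net biomass production P_X = Y_obs × Q·(S₀ − S) = 0.4143 × 3266 = 1353 kg VSS/d.

P_X ≈ 1350 kg VSS/d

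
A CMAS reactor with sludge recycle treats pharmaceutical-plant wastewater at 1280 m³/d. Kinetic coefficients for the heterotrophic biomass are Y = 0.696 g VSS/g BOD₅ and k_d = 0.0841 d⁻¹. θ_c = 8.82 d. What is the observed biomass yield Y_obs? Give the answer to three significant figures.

Y_obs ≈ 0.400 g VSS/g BOD₅

The observed yield is Y_obs = Y/(1 + k_d·θ_c) = 0.696 / (1 + 0.0841 × 8.82) = 0.696 / 1.742 = 0.3996 g VSS per g BOD₅ removed.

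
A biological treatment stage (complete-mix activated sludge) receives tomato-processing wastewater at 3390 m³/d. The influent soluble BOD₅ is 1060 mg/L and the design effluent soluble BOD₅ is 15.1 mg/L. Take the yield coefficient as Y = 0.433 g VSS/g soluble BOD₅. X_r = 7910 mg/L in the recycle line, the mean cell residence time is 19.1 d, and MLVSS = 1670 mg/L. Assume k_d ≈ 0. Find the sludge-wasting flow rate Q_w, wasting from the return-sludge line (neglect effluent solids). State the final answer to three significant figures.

Biomass mass balance (decay neglected): V·X = Y·Q·(S₀ − S)·θ_c, so V = 0.433 × 3390 × (1060 − 15.1) × 19.1 / 1670 = 17542 m³.
Q_w = (V·X)/(θ_c X_r) = 17542 × 1670 / (19.1 × 7910) = 193.9 m³/d.

Q_w ≈ 194 m³/d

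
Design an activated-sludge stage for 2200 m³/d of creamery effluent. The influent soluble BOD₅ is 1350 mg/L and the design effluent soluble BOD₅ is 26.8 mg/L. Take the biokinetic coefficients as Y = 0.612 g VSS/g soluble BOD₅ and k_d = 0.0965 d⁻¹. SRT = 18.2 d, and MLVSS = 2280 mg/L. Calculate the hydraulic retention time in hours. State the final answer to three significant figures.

τ ≈ 56.3 h

Steady-state biomass mass balance: V·X·(1 + k_d·θ_c) = Y·Q·(S₀ − S)·θ_c, so V = 0.612 × 2200 × (1350 − 26.8) × 18.2 / [2280 × (1 + 0.0965 × 18.2)] = 3.24×10^7 / 6284 = 5160 m³.
HRT = V/Q = 5160 m³ / 2200 m³·d⁻¹ = 2.345 d × 24 = 56.29 h.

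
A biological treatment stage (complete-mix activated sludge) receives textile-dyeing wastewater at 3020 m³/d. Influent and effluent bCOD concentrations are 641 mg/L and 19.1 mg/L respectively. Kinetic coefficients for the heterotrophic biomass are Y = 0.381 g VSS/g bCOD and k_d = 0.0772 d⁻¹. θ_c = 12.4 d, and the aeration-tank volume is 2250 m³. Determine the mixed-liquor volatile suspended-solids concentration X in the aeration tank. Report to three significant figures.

X ≈ 2010 mg/L

Solving the biomass balance for X: X = Y Q (S₀−S) θ_c / [V (1+k_d θ_c)] = 0.381 × 3020 × (641 − 19.1) × 12.4 / [2250 × (1 + 0.0772 × 12.4)] = 2015 mg/L.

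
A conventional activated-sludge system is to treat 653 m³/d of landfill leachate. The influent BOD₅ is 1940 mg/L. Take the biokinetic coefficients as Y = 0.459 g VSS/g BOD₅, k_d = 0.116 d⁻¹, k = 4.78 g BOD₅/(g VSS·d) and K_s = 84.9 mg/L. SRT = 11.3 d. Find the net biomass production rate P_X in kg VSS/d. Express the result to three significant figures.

P_X ≈ 250 kg VSS/d

From the Monod/SRT balance for a CMAS, S = K_s·(1+k_d θ_c)/[θ_c·(Y k − k_d) − 1] = 84.9 × (1 + 0.116 × 11.3) / [11.3 × (0.459 × 4.78 − 0.116) − 1] = 196.2 / 22.48 = 8.727 mg/L.
Y_obs = Y / (1 + k_d θ_c) = 0.459 / (1 + 0.116 × 11.3) = 0.459 / 2.311 = 0.1986.
Mass of BOD₅ removed per day: Q(S₀ − S) = 653 × 1931 g/m³ = 1261 kg/d.
Net biomass production P_X = Y_obs × Q·(S₀ − S) = 0.1986 × 1261 = 250.5 kg VSS/d.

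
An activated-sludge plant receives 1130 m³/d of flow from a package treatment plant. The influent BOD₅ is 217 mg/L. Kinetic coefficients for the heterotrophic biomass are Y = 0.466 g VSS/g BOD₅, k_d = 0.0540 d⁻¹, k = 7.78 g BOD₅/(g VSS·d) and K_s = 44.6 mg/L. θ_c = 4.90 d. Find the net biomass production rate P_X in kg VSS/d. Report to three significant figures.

From the Monod/SRT balance for a CMAS, S = K_s·(1+k_d θ_c)/[θ_c·(Y k − k_d) − 1] = 44.6 × (1 + 0.0540 × 4.90) / [4.90 × (0.466 × 7.78 − 0.0540) − 1] = 56.40 / 16.50 = 3.418 mg/L.
Y_obs = Y / (1 + k_d θ_c) = 0.466 / (1 + 0.0540 × 4.90) = 0.466 / 1.265 = 0.3685.
Substrate removed = Q·(S₀ − S) = 1130 m³/d × (217 − 3.42) g/m³ = 2.41×10^5 g/d = 241.3 kg/d.
P_X = Y_obs · Q(S₀ − S) = 0.3685 × 241.3 = 88.93 kg VSS/d.

P_X ≈ 88.9 kg VSS/d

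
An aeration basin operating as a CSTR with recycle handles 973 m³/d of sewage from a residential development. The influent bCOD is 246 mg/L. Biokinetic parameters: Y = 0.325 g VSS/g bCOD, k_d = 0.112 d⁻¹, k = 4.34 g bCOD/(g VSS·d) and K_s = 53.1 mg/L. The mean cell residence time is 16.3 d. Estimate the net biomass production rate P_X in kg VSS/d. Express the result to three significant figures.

P_X ≈ 26.7 kg VSS/d

For a completely mixed reactor with recycle the Lawrence–McCarty relation gives S = K_s·(1 + k_d·θ_c) / [θ_c·(Y·k − k_d) − 1] = 53.1 × (1 + 0.112 × 16.3) / [16.3 × (0.325 × 4.34 − 0.112) − 1] = 150.0 / 20.17 = 7.440 mg/L.
Correct the yield for decay: Y_obs = Y/(1 + k_d θ_c) = 0.325 / (1 + 0.112 × 16.3) = 0.325 / 2.826 = 0.1150.
Q·(S₀ − S) = 973 × (246 − 7.44) × 10⁻³ = 232.1 kg/d removed.
Biomass produced: P_X = Y_obs·Q·ΔS = 0.1150 × 232.1 ≈ 26.70 kg VSS/d.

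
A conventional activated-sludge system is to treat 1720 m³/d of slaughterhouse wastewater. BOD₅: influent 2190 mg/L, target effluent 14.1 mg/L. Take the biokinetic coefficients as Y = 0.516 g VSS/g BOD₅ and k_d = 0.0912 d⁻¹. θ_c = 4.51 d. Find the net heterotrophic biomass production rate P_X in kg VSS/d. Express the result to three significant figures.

The observed yield is Y_obs = Y/(1 + k_d·θ_c) = 0.516 / (1 + 0.0912 × 4.51) = 0.516 / 1.411 = 0.3656 g VSS per g BOD₅ removed.
Mass of BOD₅ removed per day: Q(S₀ − S) = 1720 × 2176 g/m³ = 3743 kg/d.
P_X = Y_obs · Q(S₀ − S) = 0.3656 × 3743 = 1368 kg VSS/d.

P_X ≈ 1370 kg VSS/d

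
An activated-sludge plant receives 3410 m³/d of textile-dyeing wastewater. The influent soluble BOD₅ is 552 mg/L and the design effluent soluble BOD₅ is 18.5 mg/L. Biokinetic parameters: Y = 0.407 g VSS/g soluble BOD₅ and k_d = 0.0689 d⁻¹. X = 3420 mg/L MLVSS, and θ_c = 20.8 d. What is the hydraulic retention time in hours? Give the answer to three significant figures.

τ ≈ 13.0 h

Rearranging the biomass balance for a CMAS with decay, V = Y·Q·ΔS·θ_c / [X·(1+k_d θ_c)] = 0.407 × 3410 × (552 − 18.5) × 20.8 / [3420 × (1 + 0.0689 × 20.8)] = 1.54×10^7 / 8321 = 1851 m³.
HRT = V/Q = 1851 m³ / 3410 m³·d⁻¹ = 0.5428 d × 24 = 13.03 h.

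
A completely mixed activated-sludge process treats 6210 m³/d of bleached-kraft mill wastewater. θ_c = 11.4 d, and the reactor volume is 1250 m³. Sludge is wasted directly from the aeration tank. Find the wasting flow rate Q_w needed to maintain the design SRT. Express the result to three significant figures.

With mixed-liquor wasting, θ_c = V/Q_w, so Q_w = V/θ_c = 1250/11.4 = 109.6 m³/d.

Q_w ≈ 110 m³/d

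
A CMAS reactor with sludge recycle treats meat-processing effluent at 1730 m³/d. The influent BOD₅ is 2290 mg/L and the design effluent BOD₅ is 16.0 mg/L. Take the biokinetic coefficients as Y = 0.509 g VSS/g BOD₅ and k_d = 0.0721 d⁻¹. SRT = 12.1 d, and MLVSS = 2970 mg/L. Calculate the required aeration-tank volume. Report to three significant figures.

V ≈ 4360 m³

From the SRT design equation V = Y Q (S₀−S) θ_c / [X (1 + k_d θ_c)] = 0.509 × 1730 × (2290 − 16.0) × 12.1 / [2970 × (1 + 0.0721 × 12.1)] = 2.42×10^7 / 5561 = 4357 m³.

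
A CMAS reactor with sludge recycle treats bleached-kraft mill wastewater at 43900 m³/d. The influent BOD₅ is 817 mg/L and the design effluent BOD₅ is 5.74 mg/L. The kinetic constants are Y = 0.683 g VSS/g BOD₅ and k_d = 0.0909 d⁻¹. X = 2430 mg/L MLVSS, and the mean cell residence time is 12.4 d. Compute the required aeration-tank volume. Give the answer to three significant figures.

Rearranging the biomass balance for a CMAS with decay, V = Y·Q·ΔS·θ_c / [X·(1+k_d θ_c)] = 0.683 × 43900 × (817 − 5.74) × 12.4 / [2430 × (1 + 0.0909 × 12.4)] = 3.02×10^8 / 5169 = 58353 m³.

V ≈ 58400 m³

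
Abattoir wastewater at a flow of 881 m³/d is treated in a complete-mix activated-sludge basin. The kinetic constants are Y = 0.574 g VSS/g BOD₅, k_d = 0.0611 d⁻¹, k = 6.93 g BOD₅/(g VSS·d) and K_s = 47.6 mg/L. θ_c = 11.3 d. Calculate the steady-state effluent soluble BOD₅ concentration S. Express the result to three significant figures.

From the Monod/SRT balance for a CMAS, S = K_s·(1+k_d θ_c)/[θ_c·(Y k − k_d) − 1] = 47.6 × (1 + 0.0611 × 11.3) / [11.3 × (0.574 × 6.93 − 0.0611) − 1] = 80.46 / 43.26 = 1.860 mg/L.

S ≈ 1.86 mg/L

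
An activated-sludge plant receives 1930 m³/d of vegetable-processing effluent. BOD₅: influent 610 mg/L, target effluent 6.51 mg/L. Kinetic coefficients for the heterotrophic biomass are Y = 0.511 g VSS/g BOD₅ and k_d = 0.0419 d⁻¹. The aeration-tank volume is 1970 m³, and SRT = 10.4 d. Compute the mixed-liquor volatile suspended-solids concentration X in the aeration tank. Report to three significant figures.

From V·X·(1 + k_d·θ_c) = Y·Q·(S₀ − S)·θ_c: X = 0.511 × 1930 × (610 − 6.51) × 10.4 / [1970 × (1 + 0.0419 × 10.4)] = 2188 mg/L.

X ≈ 2190 mg/L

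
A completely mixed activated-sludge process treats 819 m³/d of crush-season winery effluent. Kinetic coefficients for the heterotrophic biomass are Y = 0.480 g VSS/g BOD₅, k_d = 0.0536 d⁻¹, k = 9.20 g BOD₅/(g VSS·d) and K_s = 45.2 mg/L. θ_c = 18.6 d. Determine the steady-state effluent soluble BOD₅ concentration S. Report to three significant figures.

S ≈ 1.13 mg/L

From the Monod/SRT balance for a CMAS, S = K_s·(1+k_d θ_c)/[θ_c·(Y k − k_d) − 1] = 45.2 × (1 + 0.0536 × 18.6) / [18.6 × (0.480 × 9.20 − 0.0536) − 1] = 90.26 / 80.14 = 1.126 mg/L.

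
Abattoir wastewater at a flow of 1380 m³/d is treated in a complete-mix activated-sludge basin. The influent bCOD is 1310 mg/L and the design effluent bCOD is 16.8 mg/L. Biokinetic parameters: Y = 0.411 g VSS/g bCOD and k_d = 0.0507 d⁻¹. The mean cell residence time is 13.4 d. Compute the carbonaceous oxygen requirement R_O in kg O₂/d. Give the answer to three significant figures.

R_O ≈ 1160 kg O₂/d

Correct the yield for decay: Y_obs = Y/(1 + k_d θ_c) = 0.411 / (1 + 0.0507 × 13.4) = 0.411 / 1.679 = 0.2447.
Mass of bCOD removed per day: Q(S₀ − S) = 1380 × 1293 g/m³ = 1785 kg/d.
Net sludge production P_X = 0.2447 × 1785 = 436.8 kg VSS/d.
R_O = Q·(S₀ − S) − 1.42·P_X = 1785 − 1.42 × 436.8 = 1164 kg O₂/d.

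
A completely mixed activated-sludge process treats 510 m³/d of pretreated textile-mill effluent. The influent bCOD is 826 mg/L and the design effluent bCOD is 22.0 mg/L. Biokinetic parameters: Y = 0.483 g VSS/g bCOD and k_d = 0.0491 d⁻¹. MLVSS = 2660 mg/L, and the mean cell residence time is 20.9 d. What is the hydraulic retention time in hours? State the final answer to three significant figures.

Steady-state biomass mass balance: V·X·(1 + k_d·θ_c) = Y·Q·(S₀ − S)·θ_c, so V = 0.483 × 510 × (826 − 22.0) × 20.9 / [2660 × (1 + 0.0491 × 20.9)] = 4.14×10^6 / 5390 = 768.0 m³.
HRT = V/Q = 768.0 m³ / 510 m³·d⁻¹ = 1.506 d × 24 = 36.14 h.

τ ≈ 36.1 h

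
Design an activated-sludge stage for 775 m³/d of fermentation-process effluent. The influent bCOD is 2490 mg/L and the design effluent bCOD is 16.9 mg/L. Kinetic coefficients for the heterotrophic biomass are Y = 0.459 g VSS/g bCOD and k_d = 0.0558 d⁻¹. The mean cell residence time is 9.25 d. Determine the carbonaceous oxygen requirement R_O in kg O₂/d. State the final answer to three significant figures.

R_O ≈ 1090 kg O₂/d

The observed yield is Y_obs = Y/(1 + k_d·θ_c) = 0.459 / (1 + 0.0558 × 9.25) = 0.459 / 1.516 = 0.3027 g VSS per g bCOD removed.
ΔS = 2490 − 16.9 = 2473 mg/L, so the substrate removal rate is 775 × 2473/1000 = 1917 kg bCOD/d.
P_X = Y_obs·Q·(S₀ − S) = 0.3027 × 1917 = 580.2 kg VSS/d.
R_O = Q·ΔS − 1.42 P_X = 1917 − 824.0 = 1093 kg O₂/d.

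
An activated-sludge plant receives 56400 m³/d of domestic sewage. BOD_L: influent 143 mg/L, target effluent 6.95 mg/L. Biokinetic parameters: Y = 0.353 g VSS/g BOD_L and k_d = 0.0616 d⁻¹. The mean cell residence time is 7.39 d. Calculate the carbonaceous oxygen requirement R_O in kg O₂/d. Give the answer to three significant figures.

R_O ≈ 5030 kg O₂/d

Observed yield with endogenous decay: Y_obs = Y / (1 + k_d·θ_c) = 0.353 / (1 + 0.0616 × 7.39) = 0.353 / 1.455 = 0.2426 g VSS/g BOD_L.
Mass of BOD_L removed per day: Q(S₀ − S) = 56400 × 136.1 g/m³ = 7673 kg/d.
Biomass synthesised: P_X = Y_obs × 7673 = 1861 kg VSS/d.
R_O = Q·(S₀ − S) − 1.42·P_X = 7673 − 1.42 × 1861 = 5030 kg O₂/d.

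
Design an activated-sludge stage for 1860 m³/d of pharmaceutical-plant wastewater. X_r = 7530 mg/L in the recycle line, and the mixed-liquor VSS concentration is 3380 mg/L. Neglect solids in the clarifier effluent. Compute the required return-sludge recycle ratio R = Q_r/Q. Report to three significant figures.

R ≈ 0.814

Mass balance around the secondary clarifier (neglecting effluent solids): R = X / (X_r − X) = 3380 / (7530 − 3380) = 0.8145.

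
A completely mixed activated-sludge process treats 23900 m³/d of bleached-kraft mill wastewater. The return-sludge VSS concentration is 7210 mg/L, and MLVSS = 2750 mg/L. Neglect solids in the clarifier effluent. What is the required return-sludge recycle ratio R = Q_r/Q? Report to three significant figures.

Solids balance on the clarifier gives (1+R)X = R·X_r, so R = X/(X_r − X) = 2750 / (7210 − 2750) = 0.6166.

R ≈ 0.617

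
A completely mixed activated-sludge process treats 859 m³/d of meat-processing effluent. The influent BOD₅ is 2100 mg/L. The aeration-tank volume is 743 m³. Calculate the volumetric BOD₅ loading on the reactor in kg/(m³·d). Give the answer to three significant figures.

L_v ≈ 2.43 kg BOD₅/(m³·d)

L_v = Q S₀ / V = 859 × 2100 × 10⁻³ / 743.0 = 2.428 kg/(m³·d).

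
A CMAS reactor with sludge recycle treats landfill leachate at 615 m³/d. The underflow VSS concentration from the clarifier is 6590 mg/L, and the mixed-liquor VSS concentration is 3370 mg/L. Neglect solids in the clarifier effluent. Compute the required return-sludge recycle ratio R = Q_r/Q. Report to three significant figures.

R ≈ 1.05

R = Q_r/Q = X/(X_r − X) = 3370 / (6590 − 3370) = 1.047.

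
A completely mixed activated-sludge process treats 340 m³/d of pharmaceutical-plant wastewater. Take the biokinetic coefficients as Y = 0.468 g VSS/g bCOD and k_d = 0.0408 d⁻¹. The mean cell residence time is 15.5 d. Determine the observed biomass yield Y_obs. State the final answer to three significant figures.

Y_obs = Y / (1 + k_d θ_c) = 0.468 / (1 + 0.0408 × 15.5) = 0.468 / 1.632 = 0.2867.

Y_obs ≈ 0.287 g VSS/g bCOD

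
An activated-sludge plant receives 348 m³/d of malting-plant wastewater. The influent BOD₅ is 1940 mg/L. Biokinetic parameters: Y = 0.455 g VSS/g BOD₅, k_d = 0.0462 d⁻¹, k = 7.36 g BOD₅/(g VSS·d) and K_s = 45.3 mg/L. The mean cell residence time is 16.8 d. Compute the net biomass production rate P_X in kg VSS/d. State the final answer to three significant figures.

P_X ≈ 173 kg VSS/d

Effluent substrate depends only on kinetics and SRT: S = K_s(1 + k_d θ_c) / [θ_c(Yk − k_d) − 1] = 45.3 × (1 + 0.0462 × 16.8) / [16.8 × (0.455 × 7.36 − 0.0462) − 1] = 80.46 / 54.48 = 1.477 mg/L.
Observed yield with endogenous decay: Y_obs = Y / (1 + k_d·θ_c) = 0.455 / (1 + 0.0462 × 16.8) = 0.455 / 1.776 = 0.2562 g VSS/g BOD₅.
Q·(S₀ − S) = 348 × (1940 − 1.48) × 10⁻³ = 674.6 kg/d removed.
P_X = Y_obs · Q(S₀ − S) = 0.2562 × 674.6 = 172.8 kg VSS/d.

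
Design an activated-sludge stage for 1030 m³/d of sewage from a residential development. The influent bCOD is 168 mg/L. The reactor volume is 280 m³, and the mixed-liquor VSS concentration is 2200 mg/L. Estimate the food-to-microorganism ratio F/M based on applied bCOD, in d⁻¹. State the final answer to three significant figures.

F/M = applied load / biomass = Q·S₀/(V·X) = 1030 × 168 / (280.0 × 2200) = 0.2809 d⁻¹.

F/M ≈ 0.281 d⁻¹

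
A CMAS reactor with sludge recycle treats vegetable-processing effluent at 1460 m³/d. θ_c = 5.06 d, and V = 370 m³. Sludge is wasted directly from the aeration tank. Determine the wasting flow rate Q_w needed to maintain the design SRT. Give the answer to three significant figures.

Q_w ≈ 73.1 m³/d

Wasting from the aeration tank: Q_w = V / θ_c = 370.0 / 5.06 = 73.12 m³/d.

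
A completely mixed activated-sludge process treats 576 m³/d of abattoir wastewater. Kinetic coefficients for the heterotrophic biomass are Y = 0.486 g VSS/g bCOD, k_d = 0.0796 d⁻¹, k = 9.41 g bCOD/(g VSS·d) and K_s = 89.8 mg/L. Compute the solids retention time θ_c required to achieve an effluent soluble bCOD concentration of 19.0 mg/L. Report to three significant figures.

At the target effluent, Y k S/(K_s+S) = 0.486×9.41×19.0/108.8 = 0.7986 d⁻¹.
1/θ_c = 0.7986 − 0.0796 = 0.7190 d⁻¹, so θ_c = 1.391 d.

θ_c ≈ 1.39 d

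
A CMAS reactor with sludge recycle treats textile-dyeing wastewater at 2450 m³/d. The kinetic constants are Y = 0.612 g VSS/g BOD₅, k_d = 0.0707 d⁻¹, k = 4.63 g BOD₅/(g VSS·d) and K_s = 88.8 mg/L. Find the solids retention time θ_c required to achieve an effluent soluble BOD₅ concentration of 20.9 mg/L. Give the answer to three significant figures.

At the target effluent, Y k S/(K_s+S) = 0.612×4.63×20.9/109.7 = 0.5398 d⁻¹.
θ_c = 1/(μ − k_d) = 1/(0.5398 − 0.0707) = 1/0.4691 = 2.132 d.

θ_c ≈ 2.13 d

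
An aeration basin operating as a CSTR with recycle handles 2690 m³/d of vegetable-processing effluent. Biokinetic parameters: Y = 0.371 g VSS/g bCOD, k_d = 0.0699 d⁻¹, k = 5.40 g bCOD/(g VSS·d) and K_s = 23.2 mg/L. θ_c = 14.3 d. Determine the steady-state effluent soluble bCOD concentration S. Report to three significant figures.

S ≈ 1.74 mg/L

Effluent substrate depends only on kinetics and SRT: S = K_s(1 + k_d θ_c) / [θ_c(Yk − k_d) − 1] = 23.2 × (1 + 0.0699 × 14.3) / [14.3 × (0.371 × 5.40 − 0.0699) − 1] = 46.39 / 26.65 = 1.741 mg/L.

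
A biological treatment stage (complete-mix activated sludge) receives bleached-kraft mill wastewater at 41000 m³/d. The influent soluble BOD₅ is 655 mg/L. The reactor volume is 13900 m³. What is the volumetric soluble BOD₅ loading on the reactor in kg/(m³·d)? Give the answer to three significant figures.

L_v ≈ 1.93 kg soluble BOD₅/(m³·d)

L_v = Q S₀ / V = 41000 × 655 × 10⁻³ / 13900 = 1.932 kg/(m³·d).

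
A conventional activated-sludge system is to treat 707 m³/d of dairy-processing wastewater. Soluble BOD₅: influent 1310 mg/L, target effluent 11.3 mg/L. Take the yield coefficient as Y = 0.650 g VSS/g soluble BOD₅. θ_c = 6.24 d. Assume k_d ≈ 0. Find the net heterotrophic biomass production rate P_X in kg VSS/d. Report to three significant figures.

P_X ≈ 597 kg VSS/d

With endogenous decay neglected, the observed yield equals the true yield: Y_obs = Y = 0.650 g VSS/g soluble BOD₅.
Substrate removed = Q·(S₀ − S) = 707 m³/d × (1310 − 11.3) g/m³ = 9.18×10^5 g/d = 918.2 kg/d.
P_X = Y_obs · Q(S₀ − S) = 0.6500 × 918.2 = 596.8 kg VSS/d.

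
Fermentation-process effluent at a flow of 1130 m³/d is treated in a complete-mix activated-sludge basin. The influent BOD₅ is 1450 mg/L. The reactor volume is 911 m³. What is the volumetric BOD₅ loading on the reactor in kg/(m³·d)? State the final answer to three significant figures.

Volumetric loading L_v = Q·S₀ / V = 1130 × 1450 g/m³ / 911.0 m³ = 1799 g/(m³·d) = 1.799 kg BOD₅/(m³·d).

L_v ≈ 1.80 kg BOD₅/(m³·d)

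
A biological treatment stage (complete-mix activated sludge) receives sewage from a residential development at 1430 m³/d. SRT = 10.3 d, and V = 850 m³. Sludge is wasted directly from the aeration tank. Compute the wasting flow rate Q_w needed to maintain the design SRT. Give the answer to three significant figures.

Wasting from the aeration tank: Q_w = V / θ_c = 850.0 / 10.3 = 82.52 m³/d.

Q_w ≈ 82.5 m³/d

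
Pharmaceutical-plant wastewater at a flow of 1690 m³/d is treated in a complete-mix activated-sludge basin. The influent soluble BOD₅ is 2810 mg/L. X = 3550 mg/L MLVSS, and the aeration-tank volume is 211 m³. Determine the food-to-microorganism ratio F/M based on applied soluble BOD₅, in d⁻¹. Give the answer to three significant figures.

F/M = applied load / biomass = Q·S₀/(V·X) = 1690 × 2810 / (211.0 × 3550) = 6.340 d⁻¹.

F/M ≈ 6.34 d⁻¹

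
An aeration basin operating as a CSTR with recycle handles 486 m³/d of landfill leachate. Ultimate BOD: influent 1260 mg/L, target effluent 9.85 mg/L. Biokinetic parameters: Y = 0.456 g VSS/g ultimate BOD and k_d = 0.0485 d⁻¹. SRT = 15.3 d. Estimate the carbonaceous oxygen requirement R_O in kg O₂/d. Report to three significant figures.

Observed yield with endogenous decay: Y_obs = Y / (1 + k_d·θ_c) = 0.456 / (1 + 0.0485 × 15.3) = 0.456 / 1.742 = 0.2618 g VSS/g ultimate BOD.
Substrate removed = Q·(S₀ − S) = 486 m³/d × (1260 − 9.85) g/m³ = 6.08×10^5 g/d = 607.6 kg/d.
Biomass synthesised: P_X = Y_obs × 607.6 = 159.0 kg VSS/d.
R_O = Q·(S₀ − S) − 1.42·P_X = 607.6 − 1.42 × 159.0 = 381.7 kg O₂/d.

R_O ≈ 382 kg O₂/d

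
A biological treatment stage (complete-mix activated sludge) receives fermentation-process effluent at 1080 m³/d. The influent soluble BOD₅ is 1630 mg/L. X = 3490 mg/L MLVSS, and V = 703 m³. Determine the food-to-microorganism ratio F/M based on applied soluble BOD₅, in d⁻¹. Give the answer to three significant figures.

F/M ≈ 0.718 d⁻¹

F/M = applied load / biomass = Q·S₀/(V·X) = 1080 × 1630 / (703.0 × 3490) = 0.7175 d⁻¹.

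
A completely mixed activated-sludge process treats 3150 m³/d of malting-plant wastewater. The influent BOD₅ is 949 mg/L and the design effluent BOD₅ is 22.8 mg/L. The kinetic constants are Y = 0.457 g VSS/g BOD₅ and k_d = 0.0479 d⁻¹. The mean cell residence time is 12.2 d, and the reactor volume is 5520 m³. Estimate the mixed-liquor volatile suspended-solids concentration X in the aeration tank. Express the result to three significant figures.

X ≈ 1860 mg/L

X = Y·Q·ΔS·θ_c / [V·(1 + k_d θ_c)] = 0.457 × 3150 × (949 − 22.8) × 12.2 / [5520 × (1 + 0.0479 × 12.2)] = 1860 mg/L.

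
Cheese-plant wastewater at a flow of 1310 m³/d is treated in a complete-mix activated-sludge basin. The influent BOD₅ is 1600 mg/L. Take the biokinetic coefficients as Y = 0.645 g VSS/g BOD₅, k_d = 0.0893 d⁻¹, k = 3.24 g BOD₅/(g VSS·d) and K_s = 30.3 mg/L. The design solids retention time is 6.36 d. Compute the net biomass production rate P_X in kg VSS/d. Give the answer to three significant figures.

From the Monod/SRT balance for a CMAS, S = K_s·(1+k_d θ_c)/[θ_c·(Y k − k_d) − 1] = 30.3 × (1 + 0.0893 × 6.36) / [6.36 × (0.645 × 3.24 − 0.0893) − 1] = 47.51 / 11.72 = 4.053 mg/L.
Observed yield with endogenous decay: Y_obs = Y / (1 + k_d·θ_c) = 0.645 / (1 + 0.0893 × 6.36) = 0.645 / 1.568 = 0.4114 g VSS/g BOD₅.
Substrate removed = Q·(S₀ − S) = 1310 m³/d × (1600 − 4.05) g/m³ = 2.09×10^6 g/d = 2091 kg/d.
P_X = Y_obs · Q(S₀ − S) = 0.4114 × 2091 = 860.0 kg VSS/d.

P_X ≈ 860 kg VSS/d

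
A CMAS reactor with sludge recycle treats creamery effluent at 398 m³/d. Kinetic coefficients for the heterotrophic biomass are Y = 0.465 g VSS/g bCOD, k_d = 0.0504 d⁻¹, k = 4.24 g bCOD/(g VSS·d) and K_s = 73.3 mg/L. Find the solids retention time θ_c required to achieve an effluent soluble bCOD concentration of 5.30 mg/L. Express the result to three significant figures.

At the target effluent, Y k S/(K_s+S) = 0.465×4.24×5.30/78.60 = 0.1329 d⁻¹.
1/θ_c = 0.1329 − 0.0504 = 0.08255 d⁻¹, so θ_c = 12.11 d.

θ_c ≈ 12.1 d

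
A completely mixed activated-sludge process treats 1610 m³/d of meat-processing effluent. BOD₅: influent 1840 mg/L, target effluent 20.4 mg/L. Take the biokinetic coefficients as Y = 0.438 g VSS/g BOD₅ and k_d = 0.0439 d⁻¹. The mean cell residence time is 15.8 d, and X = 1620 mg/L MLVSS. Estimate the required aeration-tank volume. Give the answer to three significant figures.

V ≈ 7390 m³

Steady-state biomass mass balance: V·X·(1 + k_d·θ_c) = Y·Q·(S₀ − S)·θ_c, so V = 0.438 × 1610 × (1840 − 20.4) × 15.8 / [1620 × (1 + 0.0439 × 15.8)] = 2.03×10^7 / 2744 = 7389 m³.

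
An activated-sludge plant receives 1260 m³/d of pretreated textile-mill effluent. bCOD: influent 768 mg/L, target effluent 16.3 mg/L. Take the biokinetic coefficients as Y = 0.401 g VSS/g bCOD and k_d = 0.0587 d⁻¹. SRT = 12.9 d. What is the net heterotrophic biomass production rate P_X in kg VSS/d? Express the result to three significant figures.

P_X ≈ 216 kg VSS/d

Observed yield with endogenous decay: Y_obs = Y / (1 + k_d·θ_c) = 0.401 / (1 + 0.0587 × 12.9) = 0.401 / 1.757 = 0.2282 g VSS/g bCOD.
Mass of bCOD removed per day: Q(S₀ − S) = 1260 × 751.7 g/m³ = 947.1 kg/d.
P_X = Y_obs · Q(S₀ − S) = 0.2282 × 947.1 = 216.1 kg VSS/d.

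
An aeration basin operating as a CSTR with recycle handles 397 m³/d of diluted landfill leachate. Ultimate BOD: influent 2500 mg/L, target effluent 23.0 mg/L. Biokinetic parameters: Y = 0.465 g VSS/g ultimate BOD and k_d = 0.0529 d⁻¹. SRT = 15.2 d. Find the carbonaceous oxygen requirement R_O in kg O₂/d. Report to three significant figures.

Correct the yield for decay: Y_obs = Y/(1 + k_d θ_c) = 0.465 / (1 + 0.0529 × 15.2) = 0.465 / 1.804 = 0.2577.
ΔS = 2500 − 23.0 = 2477 mg/L, so the substrate removal rate is 397 × 2477/1000 = 983.4 kg ultimate BOD/d.
Net sludge production P_X = 0.2577 × 983.4 = 253.5 kg VSS/d.
Carbonaceous O₂ demand = substrate oxidised − cell-mass equivalent = 983.4 − 1.42 × 253.5 = 623.5 kg O₂/d.

R_O ≈ 623 kg O₂/d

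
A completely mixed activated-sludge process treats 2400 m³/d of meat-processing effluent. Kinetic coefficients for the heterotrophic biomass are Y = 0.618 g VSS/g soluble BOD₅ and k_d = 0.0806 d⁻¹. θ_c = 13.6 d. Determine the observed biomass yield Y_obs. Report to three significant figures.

The observed yield is Y_obs = Y/(1 + k_d·θ_c) = 0.618 / (1 + 0.0806 × 13.6) = 0.618 / 2.096 = 0.2948 g VSS per g soluble BOD₅ removed.

Y_obs ≈ 0.295 g VSS/g soluble BOD₅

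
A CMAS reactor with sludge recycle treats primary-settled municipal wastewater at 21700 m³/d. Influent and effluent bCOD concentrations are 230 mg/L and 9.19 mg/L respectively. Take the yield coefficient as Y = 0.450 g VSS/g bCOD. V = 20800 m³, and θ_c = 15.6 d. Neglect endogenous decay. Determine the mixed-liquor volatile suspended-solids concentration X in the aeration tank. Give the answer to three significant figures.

X = Y·Q·ΔS·θ_c / V = 0.450 × 21700 × (230 − 9.19) × 15.6 / 20800 = 1617 mg/L.

X ≈ 1620 mg/L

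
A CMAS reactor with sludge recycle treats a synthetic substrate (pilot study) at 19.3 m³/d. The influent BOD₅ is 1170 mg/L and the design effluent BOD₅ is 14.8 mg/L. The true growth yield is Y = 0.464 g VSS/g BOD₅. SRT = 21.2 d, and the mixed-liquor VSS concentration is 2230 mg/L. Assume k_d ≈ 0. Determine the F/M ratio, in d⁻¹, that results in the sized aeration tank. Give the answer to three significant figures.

With k_d = 0 the design equation reduces to V = Y Q (S₀−S) θ_c / X = 0.464 × 19.3 × (1170 − 14.8) × 21.2 / 2230 = 98.35 m³.
F/M = Q·S₀ / (V·X) = 19.3 × 1170 / (98.35 × 2230) = 0.1030 g BOD₅·(g VSS·d)⁻¹.

F/M ≈ 0.103 d⁻¹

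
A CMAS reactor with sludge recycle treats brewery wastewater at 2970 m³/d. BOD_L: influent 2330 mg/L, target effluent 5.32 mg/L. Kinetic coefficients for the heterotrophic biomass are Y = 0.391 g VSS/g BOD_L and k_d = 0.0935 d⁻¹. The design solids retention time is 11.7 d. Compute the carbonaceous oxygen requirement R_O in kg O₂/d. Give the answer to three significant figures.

R_O ≈ 5070 kg O₂/d

The observed yield is Y_obs = Y/(1 + k_d·θ_c) = 0.391 / (1 + 0.0935 × 11.7) = 0.391 / 2.094 = 0.1867 g VSS per g BOD_L removed.
Mass of BOD_L removed per day: Q(S₀ − S) = 2970 × 2325 g/m³ = 6904 kg/d.
Biomass synthesised: P_X = Y_obs × 6904 = 1289 kg VSS/d.
Carbonaceous O₂ demand = substrate oxidised − cell-mass equivalent = 6904 − 1.42 × 1289 = 5074 kg O₂/d.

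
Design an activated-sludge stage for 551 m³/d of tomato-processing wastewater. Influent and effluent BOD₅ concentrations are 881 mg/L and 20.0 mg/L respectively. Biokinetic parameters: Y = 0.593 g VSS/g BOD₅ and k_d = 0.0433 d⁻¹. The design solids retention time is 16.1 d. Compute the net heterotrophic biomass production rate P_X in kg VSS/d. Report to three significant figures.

The observed yield is Y_obs = Y/(1 + k_d·θ_c) = 0.593 / (1 + 0.0433 × 16.1) = 0.593 / 1.697 = 0.3494 g VSS per g BOD₅ removed.
Substrate removed = Q·(S₀ − S) = 551 m³/d × (881 − 20.0) g/m³ = 4.74×10^5 g/d = 474.4 kg/d.
Net biomass production P_X = Y_obs × Q·(S₀ − S) = 0.3494 × 474.4 = 165.8 kg VSS/d.

P_X ≈ 166 kg VSS/d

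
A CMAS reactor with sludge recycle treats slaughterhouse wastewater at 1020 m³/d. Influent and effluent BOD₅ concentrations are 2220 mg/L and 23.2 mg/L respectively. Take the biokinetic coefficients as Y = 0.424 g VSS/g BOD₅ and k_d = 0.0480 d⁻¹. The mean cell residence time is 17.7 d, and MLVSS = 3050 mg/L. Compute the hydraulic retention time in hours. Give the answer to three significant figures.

τ ≈ 70.1 h

Steady-state biomass mass balance: V·X·(1 + k_d·θ_c) = Y·Q·(S₀ − S)·θ_c, so V = 0.424 × 1020 × (2220 − 23.2) × 17.7 / [3050 × (1 + 0.0480 × 17.7)] = 1.68×10^7 / 5641 = 2981 m³.
HRT = V/Q = 2981 m³ / 1020 m³·d⁻¹ = 2.922 d × 24 = 70.14 h.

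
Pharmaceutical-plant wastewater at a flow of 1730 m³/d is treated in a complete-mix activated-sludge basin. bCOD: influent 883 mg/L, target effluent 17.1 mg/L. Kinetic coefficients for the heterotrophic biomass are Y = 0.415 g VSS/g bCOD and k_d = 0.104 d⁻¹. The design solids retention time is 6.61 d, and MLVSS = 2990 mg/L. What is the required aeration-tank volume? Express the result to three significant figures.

V ≈ 814 m³

Steady-state biomass mass balance: V·X·(1 + k_d·θ_c) = Y·Q·(S₀ − S)·θ_c, so V = 0.415 × 1730 × (883 − 17.1) × 6.61 / [2990 × (1 + 0.104 × 6.61)] = 4.11×10^6 / 5045 = 814.4 m³.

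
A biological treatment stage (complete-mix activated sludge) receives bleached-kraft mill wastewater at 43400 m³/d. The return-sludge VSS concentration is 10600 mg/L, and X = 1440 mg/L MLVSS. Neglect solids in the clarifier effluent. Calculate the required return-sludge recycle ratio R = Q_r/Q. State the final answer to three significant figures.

Mass balance around the secondary clarifier (neglecting effluent solids): R = X / (X_r − X) = 1440 / (10600 − 1440) = 0.1572.

R ≈ 0.157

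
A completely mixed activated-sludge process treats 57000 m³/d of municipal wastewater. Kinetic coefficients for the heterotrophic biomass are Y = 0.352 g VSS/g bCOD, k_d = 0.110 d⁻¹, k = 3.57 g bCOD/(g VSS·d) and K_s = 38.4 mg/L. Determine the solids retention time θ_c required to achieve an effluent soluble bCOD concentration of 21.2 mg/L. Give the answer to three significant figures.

θ_c ≈ 2.97 d

At the target effluent, Y k S/(K_s+S) = 0.352×3.57×21.2/59.60 = 0.4470 d⁻¹.
Then 1/θ_c = μ − k_d = 0.4470 − 0.110 = 0.3370 d⁻¹, giving θ_c = 2.967 d.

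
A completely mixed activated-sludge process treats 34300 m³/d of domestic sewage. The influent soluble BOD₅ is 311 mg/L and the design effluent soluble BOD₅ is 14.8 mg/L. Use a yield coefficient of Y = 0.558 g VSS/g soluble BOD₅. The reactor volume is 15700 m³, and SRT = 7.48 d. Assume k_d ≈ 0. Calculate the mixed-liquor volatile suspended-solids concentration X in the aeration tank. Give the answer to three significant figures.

X ≈ 2700 mg/L

From V·X = Y·Q·(S₀ − S)·θ_c (decay neglected): X = 0.558 × 34300 × (311 − 14.8) × 7.48 / 15700 = 2701 mg/L.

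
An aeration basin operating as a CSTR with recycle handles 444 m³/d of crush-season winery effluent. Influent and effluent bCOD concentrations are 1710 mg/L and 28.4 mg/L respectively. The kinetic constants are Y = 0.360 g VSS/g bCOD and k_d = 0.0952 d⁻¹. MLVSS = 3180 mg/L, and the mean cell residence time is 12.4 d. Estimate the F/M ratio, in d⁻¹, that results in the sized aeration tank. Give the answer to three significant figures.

F/M ≈ 0.497 d⁻¹

Steady-state biomass mass balance: V·X·(1 + k_d·θ_c) = Y·Q·(S₀ − S)·θ_c, so V = 0.360 × 444 × (1710 − 28.4) × 12.4 / [3180 × (1 + 0.0952 × 12.4)] = 3.33×10^6 / 6934 = 480.7 m³.
F/M = Q·S₀ / (V·X) = 444 × 1710 / (480.7 × 3180) = 0.4967 g bCOD·(g VSS·d)⁻¹.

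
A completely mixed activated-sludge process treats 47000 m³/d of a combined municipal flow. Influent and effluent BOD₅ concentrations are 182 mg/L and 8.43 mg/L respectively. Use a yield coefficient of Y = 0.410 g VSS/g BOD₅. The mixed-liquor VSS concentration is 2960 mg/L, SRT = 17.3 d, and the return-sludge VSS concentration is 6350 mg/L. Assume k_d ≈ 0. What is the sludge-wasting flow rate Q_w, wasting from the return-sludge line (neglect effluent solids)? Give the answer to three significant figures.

With k_d = 0 the design equation reduces to V = Y Q (S₀−S) θ_c / X = 0.410 × 47000 × (182 − 8.43) × 17.3 / 2960 = 19548 m³.
Q_w = (V·X)/(θ_c X_r) = 19548 × 2960 / (17.3 × 6350) = 526.7 m³/d.

Q_w ≈ 527 m³/d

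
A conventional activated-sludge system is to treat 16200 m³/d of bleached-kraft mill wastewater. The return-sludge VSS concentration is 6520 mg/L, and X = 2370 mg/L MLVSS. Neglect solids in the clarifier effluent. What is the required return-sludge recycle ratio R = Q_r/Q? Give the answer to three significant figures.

Mass balance around the secondary clarifier (neglecting effluent solids): R = X / (X_r − X) = 2370 / (6520 − 2370) = 0.5711.

R ≈ 0.571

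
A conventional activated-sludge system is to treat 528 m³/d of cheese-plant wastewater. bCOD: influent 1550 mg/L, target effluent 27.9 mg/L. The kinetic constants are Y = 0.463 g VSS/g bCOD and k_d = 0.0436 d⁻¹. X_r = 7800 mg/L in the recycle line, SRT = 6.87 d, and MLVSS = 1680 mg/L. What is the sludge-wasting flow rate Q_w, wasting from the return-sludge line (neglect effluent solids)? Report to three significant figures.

Q_w ≈ 36.7 m³/d

From the SRT design equation V = Y Q (S₀−S) θ_c / [X (1 + k_d θ_c)] = 0.463 × 528 × (1550 − 27.9) × 6.87 / [1680 × (1 + 0.0436 × 6.87)] = 2.56×10^6 / 2183 = 1171 m³.
Q_w = (V·X)/(θ_c X_r) = 1171 × 1680 / (6.87 × 7800) = 36.71 m³/d.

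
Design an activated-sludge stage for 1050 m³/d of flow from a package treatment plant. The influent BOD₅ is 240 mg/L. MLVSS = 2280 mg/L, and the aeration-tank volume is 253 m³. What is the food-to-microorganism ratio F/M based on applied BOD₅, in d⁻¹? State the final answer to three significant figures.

F/M = Q·S₀ / (V·X) = 1050 × 240 / (253.0 × 2280) = 0.4369 g BOD₅·(g VSS·d)⁻¹.

F/M ≈ 0.437 d⁻¹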